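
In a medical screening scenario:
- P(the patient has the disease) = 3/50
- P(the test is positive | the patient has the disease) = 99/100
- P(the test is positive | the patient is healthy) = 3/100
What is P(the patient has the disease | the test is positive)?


Using Bayes' theorem:
P(A|B) = P(B|A)·P(A) / P(B)

P(the test is positive) = 99/100 × 3/50 + 3/100 × 47/50
= 297/5000 + 141/5000 = 219/2500

P(the patient has the disease|the test is positive) = (297/5000) / (219/2500) = 99/146

P(the patient has the disease|the test is positive) = 99/146 ≈ 67.81%


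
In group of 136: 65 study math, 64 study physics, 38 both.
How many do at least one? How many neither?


|A∪B| = 65+64-38 = 91
Neither = 136-91 = 45

At least one: 91; Neither: 45


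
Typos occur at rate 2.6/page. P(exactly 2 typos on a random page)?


Poisson(λ=2.6): P(X=2) = e^(-λ)×λ^k/k!
= e^(-2.6) × 2.6^2 / 2!
≈ 0.07427357821 × 6.76 / 2 ≈ 0.251045

P(X=2) ≈ 0.251045 ≈ 25.10%


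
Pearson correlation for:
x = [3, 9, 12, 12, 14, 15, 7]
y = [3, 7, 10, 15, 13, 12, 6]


n=7, Σx=72, Σy=66, Σxy=776, Σx²=848, Σy²=732
r = (7×776 - 72×66)/√((7×848 - 72²)(7×732 - 66²))
= 680/√(752×768) = 680/√577536 ≈ 680/759.9579 ≈ 0.8948

r ≈ 0.8948


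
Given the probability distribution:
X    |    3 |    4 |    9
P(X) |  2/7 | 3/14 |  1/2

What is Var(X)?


E[X] = 87/14
E[X²] = 93/2
Var(X) = E[X²] - (E[X])² = 93/2 - 7569/196 = 1545/196

Var(X) = 1545/196 ≈ 7.8827


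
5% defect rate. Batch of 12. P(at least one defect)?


P(all good) = (19/20)^12 = 2213314919066161/4096000000000000
P(≥1 defect) = 1882685080933839/4096000000000000

P = 1882685080933839/4096000000000000 ≈ 45.96%


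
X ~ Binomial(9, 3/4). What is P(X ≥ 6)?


P(X ≥ 6) = Σ P(X=i) for i=6..9
P(X=6) = 15309/65536
P(X=7) = 19683/65536
P(X=8) = 59049/262144
P(X=9) = 19683/262144
Sum = 54675/65536

P(X ≥ 6) = 54675/65536 ≈ 83.43%


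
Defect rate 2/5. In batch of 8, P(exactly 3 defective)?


Binomial: P(X=3) = C(8,3)×p^3×(1-p)^5
= 56 × 8/125 × 243/3125 = 108864/390625

P(X=3) = 108864/390625 ≈ 27.87%


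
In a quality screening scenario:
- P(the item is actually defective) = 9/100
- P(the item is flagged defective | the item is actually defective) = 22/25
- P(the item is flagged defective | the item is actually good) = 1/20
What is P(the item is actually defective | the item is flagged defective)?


Using Bayes' theorem:
P(A|B) = P(B|A)·P(A) / P(B)

P(the item is flagged defective) = 22/25 × 9/100 + 1/20 × 91/100
= 99/1250 + 91/2000 = 1247/10000

P(the item is actually defective|the item is flagged defective) = (99/1250) / (1247/10000) = 792/1247

P(the item is actually defective|the item is flagged defective) = 792/1247 ≈ 63.51%


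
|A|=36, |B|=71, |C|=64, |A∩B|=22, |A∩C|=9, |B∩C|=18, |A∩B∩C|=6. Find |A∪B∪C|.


|A∪B∪C| = 36+71+64-22-9-18+6 = 128

|A∪B∪C| = 128


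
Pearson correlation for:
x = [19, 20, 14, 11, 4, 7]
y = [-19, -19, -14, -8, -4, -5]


n=6, Σx=75, Σy=-69, Σxy=-1076, Σx²=1143, Σy²=1023
r = (6×(-1076) - 75×(-69))/√((6×1143 - 75²)(6×1023 - (-69)²))
= -1281/√(1233×1377) = -1281/√1697841 ≈ -1281/1303.0123 ≈ -0.9831

r ≈ -0.9831


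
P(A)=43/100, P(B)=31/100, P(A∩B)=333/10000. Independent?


P(A)×P(B) = 1333/10000
P(A∩B) = 333/10000
Not equal → NOT independent

No, not independent


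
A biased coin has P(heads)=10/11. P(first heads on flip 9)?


Geometric: P(X=9) = (1-p)^(k-1)×p = (1/11)^8×10/11 = 10/2357947691

P(X=9) = 10/2357947691 ≈ 0.00%


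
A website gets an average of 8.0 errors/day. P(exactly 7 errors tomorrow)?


Poisson(λ=8.0): P(X=7) = e^(-λ)×λ^k/k!
= e^(-8.0) × 8.0^7 / 7!
≈ 0.0003354626279 × 2097152 / 5040 ≈ 0.139587

P(X=7) ≈ 0.139587 ≈ 13.96%


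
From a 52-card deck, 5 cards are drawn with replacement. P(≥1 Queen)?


P(not a Queen) = 48/52 = 12/13
P(none in 5 draws) = (12/13)^5 = 248832/371293
P(≥1 Queen) = 1 - 248832/371293 = 122461/371293

P = 122461/371293 ≈ 32.98%


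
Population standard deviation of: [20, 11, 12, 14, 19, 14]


Mean = 90/6 = 15
  (20-15)²=25
  (11-15)²=16
  (12-15)²=9
  (14-15)²=1
  (19-15)²=16
  (14-15)²=1
Σ(x-μ)² = 68
σ² = 68/6 = 34/3

σ = √(34/3) ≈ 3.3665


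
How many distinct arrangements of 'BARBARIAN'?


Letters: 9, freq: {'B': 2, 'A': 3, 'R': 2, 'I': 1, 'N': 1}
9!/(2!×3!×2!×1!×1!) = 362880/24 = 15120

15120


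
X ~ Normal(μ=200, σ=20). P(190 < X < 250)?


z₁=(190-200)/20=-0.5, z₂=(250-200)/20=2.5
P = Φ(2.5) - Φ(-0.5) = 0.993790 - 0.308538 = 0.685252 ≈ 0.6853

P(190 < X < 250) ≈ 0.6853


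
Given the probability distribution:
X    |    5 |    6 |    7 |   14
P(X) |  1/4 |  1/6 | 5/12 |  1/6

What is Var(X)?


E[X] = 15/2
E[X²] = 196/3
Var(X) = E[X²] - (E[X])² = 196/3 - 225/4 = 109/12

Var(X) = 109/12 ≈ 9.0833


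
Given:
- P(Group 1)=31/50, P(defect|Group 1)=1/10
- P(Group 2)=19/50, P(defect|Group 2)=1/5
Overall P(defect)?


P(B) = Σ P(B|Aᵢ)×P(Aᵢ)
  1/10×31/50 = 31/500
  1/5×19/50 = 19/250
Sum = 69/500

P(defect) = 69/500 ≈ 13.80%


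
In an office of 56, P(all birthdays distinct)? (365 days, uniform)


P(all different) = Π(365-i)/365 for i=0..55
= (365/365)×(364/365)×...×(310/365)
= 0.011668

P ≈ 0.0117 ≈ 1.17%


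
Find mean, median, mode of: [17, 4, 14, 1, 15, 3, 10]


Sorted: [1, 3, 4, 10, 14, 15, 17]
Mean = 64/7
Median = 10
Freq: {17: 1, 4: 1, 14: 1, 1: 1, 15: 1, 3: 1, 10: 1}
Mode: No mode

Mean=64/7, Median=10, Mode=No mode


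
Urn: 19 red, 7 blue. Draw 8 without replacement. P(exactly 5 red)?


Hypergeometric: C(19,5)×C(7,3)/C(26,8)
= 11628×35/1562275 = 4284/16445

P(X=5) = 4284/16445 ≈ 26.05%


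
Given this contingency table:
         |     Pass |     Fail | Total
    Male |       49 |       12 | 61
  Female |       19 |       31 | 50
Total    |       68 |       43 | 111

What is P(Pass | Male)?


P(Pass | Male) = 49/(49+12) = 49/61

P(Pass|Male) = 49/61 ≈ 80.33%


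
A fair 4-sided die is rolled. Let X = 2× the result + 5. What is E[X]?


E[die] = (1+4)/2 = 5/2
E[X] = 2×5/2 + 5 = 10

E[X] = 10


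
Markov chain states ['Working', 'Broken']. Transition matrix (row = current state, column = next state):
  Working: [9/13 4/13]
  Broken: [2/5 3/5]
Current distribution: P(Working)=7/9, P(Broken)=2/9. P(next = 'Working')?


P(next=Working) = Σᵢ P(now=i)×P(i→Working)
= 7/9×9/13 + 2/9×2/5
= 7/13 + 4/45 = 367/585

P = 367/585 ≈ 0.6274


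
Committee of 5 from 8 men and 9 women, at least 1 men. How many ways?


Count by #men:
  1M,4W: C(8,1)×C(9,4)=1008
  2M,3W: C(8,2)×C(9,3)=2352
  3M,2W: C(8,3)×C(9,2)=2016
  4M,1W: C(8,4)×C(9,1)=630
  5M,0W: C(8,5)×C(9,0)=56
Total = 6062

6062


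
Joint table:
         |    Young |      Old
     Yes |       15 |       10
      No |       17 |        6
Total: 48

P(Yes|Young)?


P(Yes|Young) = 15/(15+17) = 15/32

P = 15/32 ≈ 46.88%


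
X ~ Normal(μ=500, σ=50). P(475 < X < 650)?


z₁=(475-500)/50=-0.5, z₂=(650-500)/50=3.0
P = Φ(3.0) - Φ(-0.5) = 0.998650 - 0.308538 = 0.690112 ≈ 0.6901

P(475 < X < 650) ≈ 0.6901


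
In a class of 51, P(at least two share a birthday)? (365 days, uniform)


P(all different) = Π(365-i)/365 for i=0..50
= 0.025568
P(match) = 1 - 0.025568 = 0.974432

P ≈ 0.9744 ≈ 97.44%


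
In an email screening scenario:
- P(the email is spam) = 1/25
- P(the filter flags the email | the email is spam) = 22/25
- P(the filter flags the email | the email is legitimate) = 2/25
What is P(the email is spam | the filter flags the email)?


Using Bayes' theorem:
P(A|B) = P(B|A)·P(A) / P(B)

P(the filter flags the email) = 22/25 × 1/25 + 2/25 × 24/25
= 22/625 + 48/625 = 14/125

P(the email is spam|the filter flags the email) = (22/625) / (14/125) = 11/35

P(the email is spam|the filter flags the email) = 11/35 ≈ 31.43%


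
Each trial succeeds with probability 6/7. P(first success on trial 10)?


Geometric: P(X=10) = (1-p)^(k-1)×p = (1/7)^9×6/7 = 6/282475249

P(X=10) = 6/282475249 ≈ 0.00%


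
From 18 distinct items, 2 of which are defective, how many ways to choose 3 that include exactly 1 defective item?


Choose 1 of the 2 defective items and 2 of the other 16 items:
C(2,1)×C(16,2) = 2×120 = 240

240


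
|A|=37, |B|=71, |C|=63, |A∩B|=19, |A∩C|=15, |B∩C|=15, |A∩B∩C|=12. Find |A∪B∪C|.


|A∪B∪C| = 37+71+63-19-15-15+12 = 134

|A∪B∪C| = 134


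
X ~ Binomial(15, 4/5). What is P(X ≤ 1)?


P(X ≤ 1) = Σ P(X=i) for i=0..1
P(X=0) = 1/30517578125
P(X=1) = 12/6103515625
Sum = 61/30517578125

P(X ≤ 1) = 61/30517578125 ≈ 0.00%


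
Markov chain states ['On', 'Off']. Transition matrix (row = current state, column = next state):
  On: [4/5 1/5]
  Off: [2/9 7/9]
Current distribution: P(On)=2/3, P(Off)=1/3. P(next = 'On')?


P(next=On) = Σᵢ P(now=i)×P(i→On)
= 2/3×4/5 + 1/3×2/9
= 8/15 + 2/27 = 82/135

P = 82/135 ≈ 0.6074


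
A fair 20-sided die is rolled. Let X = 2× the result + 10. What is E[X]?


E[die] = (1+20)/2 = 21/2
E[X] = 2×21/2 + 10 = 31

E[X] = 31


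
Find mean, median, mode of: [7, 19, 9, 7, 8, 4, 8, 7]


Sorted: [4, 7, 7, 7, 8, 8, 9, 19]
Mean = 69/8
Median = 15/2
Freq: {7: 3, 19: 1, 9: 1, 8: 2, 4: 1}
Mode: [7]

Mean=69/8, Median=15/2, Mode=7


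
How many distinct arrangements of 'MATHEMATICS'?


Letters: 11, freq: {'M': 2, 'A': 2, 'T': 2, 'H': 1, 'E': 1, 'I': 1, 'C': 1, 'S': 1}
11!/(2!×2!×2!×1!×1!×1!×1!×1!) = 39916800/8 = 4989600

4989600


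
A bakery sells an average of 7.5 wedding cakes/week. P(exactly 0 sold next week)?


Poisson(λ=7.5): P(X=0) = e^(-λ)×λ^k/k!
= e^(-7.5) × 7.5^0 / 0!
≈ 0.0005530843701 × 1 / 1 ≈ 0.000553

P(X=0) ≈ 0.000553 ≈ 0.06%


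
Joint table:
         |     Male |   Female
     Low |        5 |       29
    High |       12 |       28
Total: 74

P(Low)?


P(Low) = (5+29)/74 = 34/74 = 17/37

P(Low) = 17/37 ≈ 45.95%


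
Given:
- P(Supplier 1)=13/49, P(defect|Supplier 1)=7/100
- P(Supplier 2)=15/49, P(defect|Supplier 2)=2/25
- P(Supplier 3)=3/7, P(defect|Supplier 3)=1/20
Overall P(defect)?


P(B) = Σ P(B|Aᵢ)×P(Aᵢ)
  7/100×13/49 = 13/700
  2/25×15/49 = 6/245
  1/20×3/7 = 3/140
Sum = 79/1225

P(defect) = 79/1225 ≈ 6.45%


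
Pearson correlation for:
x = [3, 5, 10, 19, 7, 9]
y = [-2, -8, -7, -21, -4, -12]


n=6, Σx=53, Σy=-54, Σxy=-651, Σx²=625, Σy²=718
r = (6×(-651) - 53×(-54))/√((6×625 - 53²)(6×718 - (-54)²))
= -1044/√(941×1392) = -1044/√1309872 ≈ -1044/1144.4964 ≈ -0.9122

r ≈ -0.9122


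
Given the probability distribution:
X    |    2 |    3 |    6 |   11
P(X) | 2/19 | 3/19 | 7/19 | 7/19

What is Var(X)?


E[X] = 132/19
E[X²] = 1134/19
Var(X) = E[X²] - (E[X])² = 1134/19 - 17424/361 = 4122/361

Var(X) = 4122/361 ≈ 11.4183


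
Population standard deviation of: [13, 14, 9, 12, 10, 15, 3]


Mean = 76/7
  (13-76/7)²=225/49
  (14-76/7)²=484/49
  (9-76/7)²=169/49
  (12-76/7)²=64/49
  (10-76/7)²=36/49
  (15-76/7)²=841/49
  (3-76/7)²=3025/49
Σ(x-μ)² = 692/7
σ² = (692/7)/7 = 692/49

σ = √(692/49) ≈ 3.7580


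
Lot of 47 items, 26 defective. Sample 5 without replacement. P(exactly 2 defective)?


Hypergeometric: C(26,2)×C(21,3)/C(47,5)
= 325×1330/1533939 = 432250/1533939

P(X=2) = 432250/1533939 ≈ 28.18%


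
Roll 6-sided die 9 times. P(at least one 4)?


P(no 4)^9 = (5/6)^9 = 1953125/10077696
P(≥1) = 1 - 1953125/10077696 = 8124571/10077696

P = 8124571/10077696 ≈ 80.62%


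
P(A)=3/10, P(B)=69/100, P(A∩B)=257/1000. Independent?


P(A)×P(B) = 207/1000
P(A∩B) = 257/1000
Not equal → NOT independent

No, not independent


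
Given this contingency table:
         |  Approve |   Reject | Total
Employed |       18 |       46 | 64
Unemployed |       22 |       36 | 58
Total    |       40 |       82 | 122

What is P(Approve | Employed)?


P(Approve | Employed) = 18/(18+46) = 18/64 = 9/32

P(Approve|Employed) = 9/32 ≈ 28.12%


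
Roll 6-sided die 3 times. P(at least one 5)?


P(no 5)^3 = (5/6)^3 = 125/216
P(≥1) = 1 - 125/216 = 91/216

P = 91/216 ≈ 42.13%


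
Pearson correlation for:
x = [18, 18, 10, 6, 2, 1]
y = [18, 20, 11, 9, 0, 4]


n=6, Σx=55, Σy=62, Σxy=852, Σx²=789, Σy²=942
r = (6×852 - 55×62)/√((6×789 - 55²)(6×942 - 62²))
= 1702/√(1709×1808) = 1702/√3089872 ≈ 1702/1757.8032 ≈ 0.9683

r ≈ 0.9683


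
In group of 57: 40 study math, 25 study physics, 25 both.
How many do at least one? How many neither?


|A∪B| = 40+25-25 = 40
Neither = 57-40 = 17

At least one: 40; Neither: 17


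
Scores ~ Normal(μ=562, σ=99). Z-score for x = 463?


z = (x - μ)/σ = (463 - 562)/99 = -1.0

z = -1.0


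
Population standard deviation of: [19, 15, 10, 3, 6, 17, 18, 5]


Mean = 93/8
  (19-93/8)²=3481/64
  (15-93/8)²=729/64
  (10-93/8)²=169/64
  (3-93/8)²=4761/64
  (6-93/8)²=2025/64
  (17-93/8)²=1849/64
  (18-93/8)²=2601/64
  (5-93/8)²=2809/64
Σ(x-μ)² = 2303/8
σ² = (2303/8)/8 = 2303/64

σ = √(2303/64) ≈ 5.9987


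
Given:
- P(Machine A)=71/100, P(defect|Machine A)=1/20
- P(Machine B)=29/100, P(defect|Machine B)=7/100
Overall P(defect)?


P(B) = Σ P(B|Aᵢ)×P(Aᵢ)
  1/20×71/100 = 71/2000
  7/100×29/100 = 203/10000
Sum = 279/5000

P(defect) = 279/5000 ≈ 5.58%


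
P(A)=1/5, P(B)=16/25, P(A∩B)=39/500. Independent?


P(A)×P(B) = 16/125
P(A∩B) = 39/500
Not equal → NOT independent

No, not independent


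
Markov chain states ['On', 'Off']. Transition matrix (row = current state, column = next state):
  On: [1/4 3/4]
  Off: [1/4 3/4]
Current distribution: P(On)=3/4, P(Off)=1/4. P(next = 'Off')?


P(next=Off) = Σᵢ P(now=i)×P(i→Off)
= 3/4×3/4 + 1/4×3/4
= 9/16 + 3/16 = 3/4

P = 3/4 ≈ 0.7500


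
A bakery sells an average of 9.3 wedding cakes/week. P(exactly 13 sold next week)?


Poisson(λ=9.3): P(X=13) = e^(-λ)×λ^k/k!
= e^(-9.3) × 9.3^13 / 13!
≈ 9.142423148e-05 × 3.89294556656e+12 / 6227020800 ≈ 0.057156

P(X=13) ≈ 0.057156 ≈ 5.72%


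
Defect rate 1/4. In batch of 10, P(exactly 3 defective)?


Binomial: P(X=3) = C(10,3)×p^3×(1-p)^7
= 120 × 1/64 × 2187/16384 = 32805/131072

P(X=3) = 32805/131072 ≈ 25.03%


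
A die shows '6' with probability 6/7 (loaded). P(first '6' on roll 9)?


Geometric: P(X=9) = (1-p)^(k-1)×p = (1/7)^8×6/7 = 6/40353607

P(X=9) = 6/40353607 ≈ 0.00%


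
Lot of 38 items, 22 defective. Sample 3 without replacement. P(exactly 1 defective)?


Hypergeometric: C(22,1)×C(16,2)/C(38,3)
= 22×120/8436 = 220/703

P(X=1) = 220/703 ≈ 31.29%


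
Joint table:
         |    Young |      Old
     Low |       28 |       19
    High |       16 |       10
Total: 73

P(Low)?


P(Low) = (28+19)/73 = 47/73

P(Low) = 47/73 ≈ 64.38%


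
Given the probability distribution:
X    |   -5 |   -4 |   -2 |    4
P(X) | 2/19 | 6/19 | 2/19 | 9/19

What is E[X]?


E[X] = Σ x·P(X=x)
= (-5)×(2/19) + (-4)×(6/19) + (-2)×(2/19) + (4)×(9/19)
= -2/19

E[X] = -2/19


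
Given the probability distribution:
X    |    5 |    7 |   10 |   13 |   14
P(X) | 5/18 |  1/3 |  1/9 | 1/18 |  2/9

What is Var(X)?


E[X] = 26/3
E[X²] = 262/3
Var(X) = E[X²] - (E[X])² = 262/3 - 676/9 = 110/9

Var(X) = 110/9 ≈ 12.2222


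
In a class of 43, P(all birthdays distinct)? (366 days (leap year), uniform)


P(all different) = Π(366-i)/366 for i=0..42
= (366/366)×(365/366)×...×(324/366)
= 0.076637

P ≈ 0.0766 ≈ 7.66%


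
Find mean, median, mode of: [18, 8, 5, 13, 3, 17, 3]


Sorted: [3, 3, 5, 8, 13, 17, 18]
Mean = 67/7
Median = 8
Freq: {18: 1, 8: 1, 5: 1, 13: 1, 3: 2, 17: 1}
Mode: [3]

Mean=67/7, Median=8, Mode=3


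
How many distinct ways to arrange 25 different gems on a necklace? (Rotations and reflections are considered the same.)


Free circular arrangements: rotations and reflections both identified.
(n-1)!/2 = 24!/2 = 620448401733239439360000/2 = 310224200866619719680000

310224200866619719680000


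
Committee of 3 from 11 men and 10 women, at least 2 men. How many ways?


Count by #men:
  2M,1W: C(11,2)×C(10,1)=550
  3M,0W: C(11,3)×C(10,0)=165
Total = 715

715


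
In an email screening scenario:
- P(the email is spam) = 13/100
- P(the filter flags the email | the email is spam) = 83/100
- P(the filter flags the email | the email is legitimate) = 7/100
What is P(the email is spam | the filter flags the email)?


Using Bayes' theorem:
P(A|B) = P(B|A)·P(A) / P(B)

P(the filter flags the email) = 83/100 × 13/100 + 7/100 × 87/100
= 1079/10000 + 609/10000 = 211/1250

P(the email is spam|the filter flags the email) = (1079/10000) / (211/1250) = 1079/1688

P(the email is spam|the filter flags the email) = 1079/1688 ≈ 63.92%


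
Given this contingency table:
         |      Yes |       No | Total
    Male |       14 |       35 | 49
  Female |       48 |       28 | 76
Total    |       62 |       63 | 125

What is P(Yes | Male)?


P(Yes | Male) = 14/(14+35) = 14/49 = 2/7

P(Yes|Male) = 2/7 ≈ 28.57%


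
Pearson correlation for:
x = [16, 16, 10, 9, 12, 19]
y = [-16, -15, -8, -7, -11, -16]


n=6, Σx=82, Σy=-73, Σxy=-1075, Σx²=1198, Σy²=971
r = (6×(-1075) - 82×(-73))/√((6×1198 - 82²)(6×971 - (-73)²))
= -464/√(464×497) = -464/√230608 ≈ -464/480.2166 ≈ -0.9662

r ≈ -0.9662


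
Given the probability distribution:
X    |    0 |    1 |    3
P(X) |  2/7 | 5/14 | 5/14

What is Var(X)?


E[X] = 10/7
E[X²] = 25/7
Var(X) = E[X²] - (E[X])² = 25/7 - 100/49 = 75/49

Var(X) = 75/49 ≈ 1.5306


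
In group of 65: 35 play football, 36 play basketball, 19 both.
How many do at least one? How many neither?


|A∪B| = 35+36-19 = 52
Neither = 65-52 = 13

At least one: 52; Neither: 13


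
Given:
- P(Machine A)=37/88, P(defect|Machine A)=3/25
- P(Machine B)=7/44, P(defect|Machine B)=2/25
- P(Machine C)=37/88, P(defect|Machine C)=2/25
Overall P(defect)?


P(B) = Σ P(B|Aᵢ)×P(Aᵢ)
  3/25×37/88 = 111/2200
  2/25×7/44 = 7/550
  2/25×37/88 = 37/1100
Sum = 213/2200

P(defect) = 213/2200 ≈ 9.68%


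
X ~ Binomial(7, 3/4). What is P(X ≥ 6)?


P(X ≥ 6) = Σ P(X=i) for i=6..7
P(X=6) = 5103/16384
P(X=7) = 2187/16384
Sum = 3645/8192

P(X ≥ 6) = 3645/8192 ≈ 44.49%


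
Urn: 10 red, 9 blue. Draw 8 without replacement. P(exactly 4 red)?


Hypergeometric: C(10,4)×C(9,4)/C(19,8)
= 210×126/75582 = 1470/4199

P(X=4) = 1470/4199 ≈ 35.01%


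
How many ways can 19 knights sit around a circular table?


Circular arrangements of 19 distinct objects: fix one position to break rotational symmetry.
(n-1)! = 18! = 6402373705728000

6402373705728000


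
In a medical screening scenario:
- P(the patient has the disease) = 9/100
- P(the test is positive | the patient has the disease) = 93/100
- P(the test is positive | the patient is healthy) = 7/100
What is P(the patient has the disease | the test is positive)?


Using Bayes' theorem:
P(A|B) = P(B|A)·P(A) / P(B)

P(the test is positive) = 93/100 × 9/100 + 7/100 × 91/100
= 837/10000 + 637/10000 = 737/5000

P(the patient has the disease|the test is positive) = (837/10000) / (737/5000) = 837/1474

P(the patient has the disease|the test is positive) = 837/1474 ≈ 56.78%


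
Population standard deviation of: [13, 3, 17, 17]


Mean = 50/4 = 25/2
  (13-25/2)²=1/4
  (3-25/2)²=361/4
  (17-25/2)²=81/4
  (17-25/2)²=81/4
Σ(x-μ)² = 131
σ² = 131/4

σ = √(131/4) ≈ 5.7228


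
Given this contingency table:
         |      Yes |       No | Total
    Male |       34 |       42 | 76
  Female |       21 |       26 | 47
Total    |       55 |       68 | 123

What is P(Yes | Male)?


P(Yes | Male) = 34/(34+42) = 34/76 = 17/38

P(Yes|Male) = 17/38 ≈ 44.74%


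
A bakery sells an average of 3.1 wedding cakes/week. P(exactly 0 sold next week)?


Poisson(λ=3.1): P(X=0) = e^(-λ)×λ^k/k!
= e^(-3.1) × 3.1^0 / 0!
≈ 0.04504920239 × 1 / 1 ≈ 0.045049

P(X=0) ≈ 0.045049 ≈ 4.50%


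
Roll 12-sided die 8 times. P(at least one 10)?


P(no 10)^8 = (11/12)^8 = 214358881/429981696
P(≥1) = 1 - 214358881/429981696 = 215622815/429981696

P = 215622815/429981696 ≈ 50.15%


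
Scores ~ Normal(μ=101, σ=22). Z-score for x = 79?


z = (x - μ)/σ = (79 - 101)/22 = -1.0

z = -1.0


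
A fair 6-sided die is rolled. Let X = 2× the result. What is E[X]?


E[die] = (1+6)/2 = 7/2
E[X] = 2 × 7/2 = 7

E[X] = 7


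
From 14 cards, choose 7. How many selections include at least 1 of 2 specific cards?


Complement: C(14,7) - C(12,7) = 3432 - 792 = 2640

2640


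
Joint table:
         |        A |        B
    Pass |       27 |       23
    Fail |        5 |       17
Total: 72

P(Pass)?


P(Pass) = (27+23)/72 = 50/72 = 25/36

P(Pass) = 25/36 ≈ 69.44%


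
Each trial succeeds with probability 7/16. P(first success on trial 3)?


Geometric: P(X=3) = (1-p)^(k-1)×p = (9/16)^2×7/16 = 567/4096

P(X=3) = 567/4096 ≈ 13.84%


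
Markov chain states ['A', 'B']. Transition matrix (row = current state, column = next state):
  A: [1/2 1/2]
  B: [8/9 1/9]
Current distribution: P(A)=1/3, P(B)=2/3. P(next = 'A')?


P(next=A) = Σᵢ P(now=i)×P(i→A)
= 1/3×1/2 + 2/3×8/9
= 1/6 + 16/27 = 41/54

P = 41/54 ≈ 0.7593


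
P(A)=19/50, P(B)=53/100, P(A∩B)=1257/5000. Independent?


P(A)×P(B) = 1007/5000
P(A∩B) = 1257/5000
Not equal → NOT independent

No, not independent


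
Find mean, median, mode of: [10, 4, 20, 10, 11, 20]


Sorted: [4, 10, 10, 11, 20, 20]
Mean = 75/6 = 25/2
Median = 21/2
Freq: {10: 2, 4: 1, 20: 2, 11: 1}
Mode: [10, 20]

Mean=25/2, Median=21/2, Mode=[10, 20]


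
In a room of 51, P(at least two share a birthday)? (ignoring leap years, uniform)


P(all different) = Π(365-i)/365 for i=0..50
= 0.025568
P(match) = 1 - 0.025568 = 0.974432

P ≈ 0.9744 ≈ 97.44%


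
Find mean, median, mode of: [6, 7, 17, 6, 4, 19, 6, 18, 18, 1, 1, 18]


Sorted: [1, 1, 4, 6, 6, 6, 7, 17, 18, 18, 18, 19]
Mean = 121/12
Median = 13/2
Freq: {6: 3, 7: 1, 17: 1, 4: 1, 19: 1, 18: 3, 1: 2}
Mode: [6, 18]

Mean=121/12, Median=13/2, Mode=[6, 18]


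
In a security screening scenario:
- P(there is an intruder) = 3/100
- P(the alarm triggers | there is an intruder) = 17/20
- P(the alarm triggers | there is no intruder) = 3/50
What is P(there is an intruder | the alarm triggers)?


Using Bayes' theorem:
P(A|B) = P(B|A)·P(A) / P(B)

P(the alarm triggers) = 17/20 × 3/100 + 3/50 × 97/100
= 51/2000 + 291/5000 = 837/10000

P(there is an intruder|the alarm triggers) = (51/2000) / (837/10000) = 85/279

P(there is an intruder|the alarm triggers) = 85/279 ≈ 30.47%


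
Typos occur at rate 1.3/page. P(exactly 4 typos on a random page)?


Poisson(λ=1.3): P(X=4) = e^(-λ)×λ^k/k!
= e^(-1.3) × 1.3^4 / 4!
≈ 0.272531793 × 2.8561 / 24 ≈ 0.032432

P(X=4) ≈ 0.032432 ≈ 3.24%


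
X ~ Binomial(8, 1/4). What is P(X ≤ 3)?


P(X ≤ 3) = Σ P(X=i) for i=0..3
P(X=0) = 6561/65536
P(X=1) = 2187/8192
P(X=2) = 5103/16384
P(X=3) = 1701/8192
Sum = 58077/65536

P(X ≤ 3) = 58077/65536 ≈ 88.62%


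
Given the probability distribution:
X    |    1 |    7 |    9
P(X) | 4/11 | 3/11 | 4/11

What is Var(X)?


E[X] = 61/11
E[X²] = 475/11
Var(X) = E[X²] - (E[X])² = 475/11 - 3721/121 = 1504/121

Var(X) = 1504/121 ≈ 12.4298


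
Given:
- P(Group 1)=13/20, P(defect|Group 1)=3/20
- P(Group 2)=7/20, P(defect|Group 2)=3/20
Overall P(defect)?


P(B) = Σ P(B|Aᵢ)×P(Aᵢ)
  3/20×13/20 = 39/400
  3/20×7/20 = 21/400
Sum = 3/20

P(defect) = 3/20 ≈ 15.00%


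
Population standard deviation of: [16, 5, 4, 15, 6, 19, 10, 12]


Mean = 87/8
  (16-87/8)²=1681/64
  (5-87/8)²=2209/64
  (4-87/8)²=3025/64
  (15-87/8)²=1089/64
  (6-87/8)²=1521/64
  (19-87/8)²=4225/64
  (10-87/8)²=49/64
  (12-87/8)²=81/64
Σ(x-μ)² = 1735/8
σ² = (1735/8)/8 = 1735/64

σ = √(1735/64) ≈ 5.2067


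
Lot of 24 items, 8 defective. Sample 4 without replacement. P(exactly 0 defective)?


Hypergeometric: C(8,0)×C(16,4)/C(24,4)
= 1×1820/10626 = 130/759

P(X=0) = 130/759 ≈ 17.13%


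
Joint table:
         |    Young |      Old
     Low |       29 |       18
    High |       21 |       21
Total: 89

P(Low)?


P(Low) = (29+18)/89 = 47/89

P(Low) = 47/89 ≈ 52.81%


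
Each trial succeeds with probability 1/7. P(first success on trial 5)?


Geometric: P(X=5) = (1-p)^(k-1)×p = (6/7)^4×1/7 = 1296/16807

P(X=5) = 1296/16807 ≈ 7.71%


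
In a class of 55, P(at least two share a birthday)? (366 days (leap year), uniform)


P(all different) = Π(366-i)/366 for i=0..54
= 0.013909
P(match) = 1 - 0.013909 = 0.986091

P ≈ 0.9861 ≈ 98.61%


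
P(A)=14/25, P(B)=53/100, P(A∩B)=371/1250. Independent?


P(A)×P(B) = 371/1250
P(A∩B) = 371/1250
Equal ✓ → Independent

Yes, independent


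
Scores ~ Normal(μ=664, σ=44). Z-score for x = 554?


z = (x - μ)/σ = (554 - 664)/44 = -2.5

z = -2.5


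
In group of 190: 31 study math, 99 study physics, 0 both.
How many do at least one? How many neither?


|A∪B| = 31+99-0 = 130
Neither = 190-130 = 60

At least one: 130; Neither: 60


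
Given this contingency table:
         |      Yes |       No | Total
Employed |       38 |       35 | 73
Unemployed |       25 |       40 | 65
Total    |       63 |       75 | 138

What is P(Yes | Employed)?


P(Yes | Employed) = 38/(38+35) = 38/73

P(Yes|Employed) = 38/73 ≈ 52.05%


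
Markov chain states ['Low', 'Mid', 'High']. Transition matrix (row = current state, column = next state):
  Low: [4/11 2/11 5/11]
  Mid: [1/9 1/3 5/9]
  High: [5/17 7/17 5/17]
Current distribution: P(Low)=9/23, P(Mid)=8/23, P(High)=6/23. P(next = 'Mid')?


P(next=Mid) = Σᵢ P(now=i)×P(i→Mid)
= 9/23×2/11 + 8/23×1/3 + 6/23×7/17
= 18/253 + 8/69 + 42/391 = 3800/12903

P = 3800/12903 ≈ 0.2945


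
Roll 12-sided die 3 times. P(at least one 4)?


P(no 4)^3 = (11/12)^3 = 1331/1728
P(≥1) = 1 - 1331/1728 = 397/1728

P = 397/1728 ≈ 22.97%


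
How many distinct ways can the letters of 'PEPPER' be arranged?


Letters: 6, freq: {'P': 3, 'E': 2, 'R': 1}
6!/(3!×2!×1!) = 720/12 = 60

60


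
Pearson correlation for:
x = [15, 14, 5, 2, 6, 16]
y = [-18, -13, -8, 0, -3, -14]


n=6, Σx=58, Σy=-56, Σxy=-734, Σx²=742, Σy²=762
r = (6×(-734) - 58×(-56))/√((6×742 - 58²)(6×762 - (-56)²))
= -1156/√(1088×1436) = -1156/√1562368 ≈ -1156/1249.9472 ≈ -0.9248

r ≈ -0.9248


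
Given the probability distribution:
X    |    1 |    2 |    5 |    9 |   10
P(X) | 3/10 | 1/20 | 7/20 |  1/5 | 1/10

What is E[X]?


E[X] = Σ x·P(X=x)
= (1)×(3/10) + (2)×(1/20) + (5)×(7/20) + (9)×(1/5) + (10)×(1/10)
= 99/20

E[X] = 99/20


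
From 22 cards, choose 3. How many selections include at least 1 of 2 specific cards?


Complement: C(22,3) - C(20,3) = 1540 - 1140 = 400

400


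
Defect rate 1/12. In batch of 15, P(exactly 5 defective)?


Binomial: P(X=5) = C(15,5)×p^5×(1-p)^10
= 3003 × 1/248832 × 25937424601/61917364224 = 25963362025601/5135673858195456

P(X=5) = 25963362025601/5135673858195456 ≈ 0.51%


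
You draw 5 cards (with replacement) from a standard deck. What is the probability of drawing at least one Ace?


P(not a Ace) = 48/52 = 12/13
P(none in 5 draws) = (12/13)^5 = 248832/371293
P(≥1 Ace) = 1 - 248832/371293 = 122461/371293

P = 122461/371293 ≈ 32.98%


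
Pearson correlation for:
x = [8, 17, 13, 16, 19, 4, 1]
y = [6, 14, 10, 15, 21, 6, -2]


n=7, Σx=78, Σy=70, Σxy=1077, Σx²=1156, Σy²=1038
r = (7×1077 - 78×70)/√((7×1156 - 78²)(7×1038 - 70²))
= 2079/√(2008×2366) = 2079/√4750928 ≈ 2079/2179.6624 ≈ 0.9538

r ≈ 0.9538


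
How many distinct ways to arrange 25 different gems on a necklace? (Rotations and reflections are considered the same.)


Free circular arrangements: rotations and reflections both identified.
(n-1)!/2 = 24!/2 = 620448401733239439360000/2 = 310224200866619719680000

310224200866619719680000


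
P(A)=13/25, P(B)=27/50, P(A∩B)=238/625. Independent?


P(A)×P(B) = 351/1250
P(A∩B) = 238/625
Not equal → NOT independent

No, not independent


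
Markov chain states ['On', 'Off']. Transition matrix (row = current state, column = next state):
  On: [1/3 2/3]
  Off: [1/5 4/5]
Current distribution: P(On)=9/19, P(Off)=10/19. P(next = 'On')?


P(next=On) = Σᵢ P(now=i)×P(i→On)
= 9/19×1/3 + 10/19×1/5
= 3/19 + 2/19 = 5/19

P = 5/19 ≈ 0.2632


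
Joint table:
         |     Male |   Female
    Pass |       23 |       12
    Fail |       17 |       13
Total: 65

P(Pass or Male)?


P(Pass∨Male) = P(Pass) + P(Male) - P(Pass∧Male)
= (35 + 40 - 23)/65 = 52/65 = 4/5

P = 4/5 ≈ 80.00%


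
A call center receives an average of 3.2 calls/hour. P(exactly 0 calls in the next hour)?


Poisson(λ=3.2): P(X=0) = e^(-λ)×λ^k/k!
= e^(-3.2) × 3.2^0 / 0!
≈ 0.04076220398 × 1 / 1 ≈ 0.040762

P(X=0) ≈ 0.040762 ≈ 4.08%


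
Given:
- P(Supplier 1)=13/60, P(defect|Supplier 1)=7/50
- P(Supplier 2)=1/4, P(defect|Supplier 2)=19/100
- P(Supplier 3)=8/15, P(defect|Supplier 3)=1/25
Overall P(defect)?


P(B) = Σ P(B|Aᵢ)×P(Aᵢ)
  7/50×13/60 = 91/3000
  19/100×1/4 = 19/400
  1/25×8/15 = 8/375
Sum = 119/1200

P(defect) = 119/1200 ≈ 9.92%


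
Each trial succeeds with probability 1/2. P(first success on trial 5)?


Geometric: P(X=5) = (1-p)^(k-1)×p = (1/2)^4×1/2 = 1/32

P(X=5) = 1/32 ≈ 3.12%


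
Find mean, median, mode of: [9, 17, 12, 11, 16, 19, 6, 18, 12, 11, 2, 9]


Sorted: [2, 6, 9, 9, 11, 11, 12, 12, 16, 17, 18, 19]
Mean = 142/12 = 71/6
Median = 23/2
Freq: {9: 2, 17: 1, 12: 2, 11: 2, 16: 1, 19: 1, 6: 1, 18: 1, 2: 1}
Mode: [9, 11, 12]

Mean=71/6, Median=23/2, Mode=[9, 11, 12]


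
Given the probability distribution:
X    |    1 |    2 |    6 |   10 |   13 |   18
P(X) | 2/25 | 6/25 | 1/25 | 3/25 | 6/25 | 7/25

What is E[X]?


E[X] = Σ x·P(X=x)
= (1)×(2/25) + (2)×(6/25) + (6)×(1/25) + (10)×(3/25) + (13)×(6/25) + (18)×(7/25)
= 254/25

E[X] = 254/25


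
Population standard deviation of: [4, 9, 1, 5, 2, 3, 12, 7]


Mean = 43/8
  (4-43/8)²=121/64
  (9-43/8)²=841/64
  (1-43/8)²=1225/64
  (5-43/8)²=9/64
  (2-43/8)²=729/64
  (3-43/8)²=361/64
  (12-43/8)²=2809/64
  (7-43/8)²=169/64
Σ(x-μ)² = 783/8
σ² = (783/8)/8 = 783/64

σ = √(783/64) ≈ 3.4978


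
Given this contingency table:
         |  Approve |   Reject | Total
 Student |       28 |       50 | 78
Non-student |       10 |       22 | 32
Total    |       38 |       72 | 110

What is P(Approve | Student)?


P(Approve | Student) = 28/(28+50) = 28/78 = 14/39

P(Approve|Student) = 14/39 ≈ 35.90%


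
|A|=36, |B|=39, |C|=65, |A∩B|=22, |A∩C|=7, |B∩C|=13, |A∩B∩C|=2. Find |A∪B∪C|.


|A∪B∪C| = 36+39+65-22-7-13+2 = 100

|A∪B∪C| = 100


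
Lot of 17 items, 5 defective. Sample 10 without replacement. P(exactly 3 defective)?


Hypergeometric: C(5,3)×C(12,7)/C(17,10)
= 10×792/19448 = 90/221

P(X=3) = 90/221 ≈ 40.72%


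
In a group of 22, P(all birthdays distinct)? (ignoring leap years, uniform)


P(all different) = Π(365-i)/365 for i=0..21
= (365/365)×(364/365)×...×(344/365)
= 0.524305

P ≈ 0.5243 ≈ 52.43%


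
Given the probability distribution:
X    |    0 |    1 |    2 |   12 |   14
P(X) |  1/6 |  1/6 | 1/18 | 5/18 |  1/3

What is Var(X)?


E[X] = 149/18
E[X²] = 1903/18
Var(X) = E[X²] - (E[X])² = 1903/18 - 22201/324 = 12053/324

Var(X) = 12053/324 ≈ 37.2006


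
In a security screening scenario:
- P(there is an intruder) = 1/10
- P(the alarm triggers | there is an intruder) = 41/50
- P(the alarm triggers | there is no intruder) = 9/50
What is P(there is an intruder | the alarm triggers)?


Using Bayes' theorem:
P(A|B) = P(B|A)·P(A) / P(B)

P(the alarm triggers) = 41/50 × 1/10 + 9/50 × 9/10
= 41/500 + 81/500 = 61/250

P(there is an intruder|the alarm triggers) = (41/500) / (61/250) = 41/122

P(there is an intruder|the alarm triggers) = 41/122 ≈ 33.61%


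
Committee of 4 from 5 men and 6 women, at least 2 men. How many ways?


Count by #men:
  2M,2W: C(5,2)×C(6,2)=150
  3M,1W: C(5,3)×C(6,1)=60
  4M,0W: C(5,4)×C(6,0)=5
Total = 215

215


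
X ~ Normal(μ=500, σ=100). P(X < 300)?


z = (300-500)/100 = -2.0
P(Z < -2.0) = 0.0228

P(X < 300) ≈ 0.0228


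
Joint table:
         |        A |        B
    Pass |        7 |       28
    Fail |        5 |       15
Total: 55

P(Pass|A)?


P(Pass|A) = 7/(7+5) = 7/12

P = 7/12 ≈ 58.33%


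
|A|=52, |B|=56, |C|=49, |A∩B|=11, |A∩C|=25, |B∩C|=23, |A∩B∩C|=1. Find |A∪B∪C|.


|A∪B∪C| = 52+56+49-11-25-23+1 = 99

|A∪B∪C| = 99


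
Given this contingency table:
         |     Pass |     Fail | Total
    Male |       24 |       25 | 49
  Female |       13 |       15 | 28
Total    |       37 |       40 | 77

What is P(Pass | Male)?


P(Pass | Male) = 24/(24+25) = 24/49

P(Pass|Male) = 24/49 ≈ 48.98%


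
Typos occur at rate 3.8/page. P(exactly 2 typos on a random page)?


Poisson(λ=3.8): P(X=2) = e^(-λ)×λ^k/k!
= e^(-3.8) × 3.8^2 / 2!
≈ 0.02237077186 × 14.44 / 2 ≈ 0.161517

P(X=2) ≈ 0.161517 ≈ 16.15%


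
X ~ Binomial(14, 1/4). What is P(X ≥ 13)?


P(X ≥ 13) = Σ P(X=i) for i=13..14
P(X=13) = 21/134217728
P(X=14) = 1/268435456
Sum = 43/268435456

P(X ≥ 13) = 43/268435456 ≈ 0.00%


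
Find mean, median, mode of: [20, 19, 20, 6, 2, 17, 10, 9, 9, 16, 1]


Sorted: [1, 2, 6, 9, 9, 10, 16, 17, 19, 20, 20]
Mean = 129/11
Median = 10
Freq: {20: 2, 19: 1, 6: 1, 2: 1, 17: 1, 10: 1, 9: 2, 16: 1, 1: 1}
Mode: [9, 20]

Mean=129/11, Median=10, Mode=[9, 20]


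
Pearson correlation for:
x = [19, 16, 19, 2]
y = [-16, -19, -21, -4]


n=4, Σx=56, Σy=-60, Σxy=-1015, Σx²=982, Σy²=1074
r = (4×(-1015) - 56×(-60))/√((4×982 - 56²)(4×1074 - (-60)²))
= -700/√(792×696) = -700/√551232 ≈ -700/742.4500 ≈ -0.9428

r ≈ -0.9428


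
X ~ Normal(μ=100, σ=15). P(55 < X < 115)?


z₁=(55-100)/15=-3.0, z₂=(115-100)/15=1.0
P = Φ(1.0) - Φ(-3.0) = 0.841345 - 0.001350 = 0.839995 ≈ 0.8400

P(55 < X < 115) ≈ 0.8400


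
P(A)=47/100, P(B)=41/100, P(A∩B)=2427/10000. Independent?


P(A)×P(B) = 1927/10000
P(A∩B) = 2427/10000
Not equal → NOT independent

No, not independent


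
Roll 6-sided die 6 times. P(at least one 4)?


P(no 4)^6 = (5/6)^6 = 15625/46656
P(≥1) = 1 - 15625/46656 = 31031/46656

P = 31031/46656 ≈ 66.51%


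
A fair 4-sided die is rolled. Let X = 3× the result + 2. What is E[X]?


E[die] = (1+4)/2 = 5/2
E[X] = 3×5/2 + 2 = 19/2

E[X] = 19/2


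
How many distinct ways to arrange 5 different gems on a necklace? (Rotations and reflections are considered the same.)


Free circular arrangements: rotations and reflections both identified.
(n-1)!/2 = 4!/2 = 24/2 = 12

12


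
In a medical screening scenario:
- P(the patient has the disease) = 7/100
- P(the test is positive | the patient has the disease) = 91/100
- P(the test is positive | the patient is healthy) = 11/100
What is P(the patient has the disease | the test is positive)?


Using Bayes' theorem:
P(A|B) = P(B|A)·P(A) / P(B)

P(the test is positive) = 91/100 × 7/100 + 11/100 × 93/100
= 637/10000 + 1023/10000 = 83/500

P(the patient has the disease|the test is positive) = (637/10000) / (83/500) = 637/1660

P(the patient has the disease|the test is positive) = 637/1660 ≈ 38.37%


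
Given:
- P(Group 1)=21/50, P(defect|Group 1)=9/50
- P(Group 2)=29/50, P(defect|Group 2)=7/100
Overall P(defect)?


P(B) = Σ P(B|Aᵢ)×P(Aᵢ)
  9/50×21/50 = 189/2500
  7/100×29/50 = 203/5000
Sum = 581/5000

P(defect) = 581/5000 ≈ 11.62%


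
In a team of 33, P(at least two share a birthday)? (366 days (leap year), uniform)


P(all different) = Π(366-i)/366 for i=0..32
= 0.225976
P(match) = 1 - 0.225976 = 0.774024

P ≈ 0.7740 ≈ 77.40%


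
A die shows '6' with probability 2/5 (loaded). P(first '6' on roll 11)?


Geometric: P(X=11) = (1-p)^(k-1)×p = (3/5)^10×2/5 = 118098/48828125

P(X=11) = 118098/48828125 ≈ 0.24%


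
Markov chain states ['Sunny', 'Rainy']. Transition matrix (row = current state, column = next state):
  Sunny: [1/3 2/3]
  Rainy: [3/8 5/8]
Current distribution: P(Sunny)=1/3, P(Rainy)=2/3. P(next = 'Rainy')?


P(next=Rainy) = Σᵢ P(now=i)×P(i→Rainy)
= 1/3×2/3 + 2/3×5/8
= 2/9 + 5/12 = 23/36

P = 23/36 ≈ 0.6389


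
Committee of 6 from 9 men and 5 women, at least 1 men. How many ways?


Count by #men:
  1M,5W: C(9,1)×C(5,5)=9
  2M,4W: C(9,2)×C(5,4)=180
  3M,3W: C(9,3)×C(5,3)=840
  4M,2W: C(9,4)×C(5,2)=1260
  5M,1W: C(9,5)×C(5,1)=630
  6M,0W: C(9,6)×C(5,0)=84
Total = 3003

3003


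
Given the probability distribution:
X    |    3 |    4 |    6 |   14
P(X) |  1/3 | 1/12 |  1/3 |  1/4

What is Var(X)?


E[X] = 41/6
E[X²] = 196/3
Var(X) = E[X²] - (E[X])² = 196/3 - 1681/36 = 671/36

Var(X) = 671/36 ≈ 18.6389


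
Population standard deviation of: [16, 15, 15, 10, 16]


Mean = 72/5
  (16-72/5)²=64/25
  (15-72/5)²=9/25
  (15-72/5)²=9/25
  (10-72/5)²=484/25
  (16-72/5)²=64/25
Σ(x-μ)² = 126/5
σ² = (126/5)/5 = 126/25

σ = √(126/25) ≈ 2.2450


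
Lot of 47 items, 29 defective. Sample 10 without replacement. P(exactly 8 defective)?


Hypergeometric: C(29,8)×C(18,2)/C(47,10)
= 4292145×153/5178066751 = 199665/1574359

P(X=8) = 199665/1574359 ≈ 12.68%


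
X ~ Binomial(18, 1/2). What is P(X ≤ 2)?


P(X ≤ 2) = Σ P(X=i) for i=0..2
P(X=0) = 1/262144
P(X=1) = 9/131072
P(X=2) = 153/262144
Sum = 43/65536

P(X ≤ 2) = 43/65536 ≈ 0.07%


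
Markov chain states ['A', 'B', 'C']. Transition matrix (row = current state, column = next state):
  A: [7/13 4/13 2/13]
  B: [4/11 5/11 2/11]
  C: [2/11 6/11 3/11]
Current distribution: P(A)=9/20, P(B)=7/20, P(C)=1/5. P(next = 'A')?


P(next=A) = Σᵢ P(now=i)×P(i→A)
= 9/20×7/13 + 7/20×4/11 + 1/5×2/11
= 63/260 + 7/55 + 2/55 = 1161/2860

P = 1161/2860 ≈ 0.4059


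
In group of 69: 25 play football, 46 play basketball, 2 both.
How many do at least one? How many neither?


|A∪B| = 25+46-2 = 69
Neither = 69-69 = 0

At least one: 69; Neither: 0


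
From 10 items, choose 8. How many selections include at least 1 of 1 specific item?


Complement: C(10,8) - C(9,8) = 45 - 9 = 36

36


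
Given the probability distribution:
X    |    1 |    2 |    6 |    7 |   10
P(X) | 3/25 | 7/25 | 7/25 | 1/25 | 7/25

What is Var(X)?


E[X] = 136/25
E[X²] = 1032/25
Var(X) = E[X²] - (E[X])² = 1032/25 - 18496/625 = 7304/625

Var(X) = 7304/625 ≈ 11.6864


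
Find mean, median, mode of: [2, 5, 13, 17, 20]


Sorted: [2, 5, 13, 17, 20]
Mean = 57/5
Median = 13
Freq: {2: 1, 5: 1, 13: 1, 17: 1, 20: 1}
Mode: No mode

Mean=57/5, Median=13, Mode=No mode


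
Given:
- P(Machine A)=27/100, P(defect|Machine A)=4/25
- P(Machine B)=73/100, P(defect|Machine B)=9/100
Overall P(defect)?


P(B) = Σ P(B|Aᵢ)×P(Aᵢ)
  4/25×27/100 = 27/625
  9/100×73/100 = 657/10000
Sum = 1089/10000

P(defect) = 1089/10000 ≈ 10.89%


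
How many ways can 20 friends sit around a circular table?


Circular arrangements of 20 distinct objects: fix one position to break rotational symmetry.
(n-1)! = 19! = 121645100408832000

121645100408832000


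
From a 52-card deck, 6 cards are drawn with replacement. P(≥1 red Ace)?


P(not a red Ace) = 50/52 = 25/26
P(none in 6 draws) = (25/26)^6 = 244140625/308915776
P(≥1 red Ace) = 1 - 244140625/308915776 = 64775151/308915776

P = 64775151/308915776 ≈ 20.97%


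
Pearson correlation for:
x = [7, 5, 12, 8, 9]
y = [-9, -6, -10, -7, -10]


n=5, Σx=41, Σy=-42, Σxy=-359, Σx²=363, Σy²=366
r = (5×(-359) - 41×(-42))/√((5×363 - 41²)(5×366 - (-42)²))
= -73/√(134×66) = -73/√8844 ≈ -73/94.0425 ≈ -0.7762

r ≈ -0.7762
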